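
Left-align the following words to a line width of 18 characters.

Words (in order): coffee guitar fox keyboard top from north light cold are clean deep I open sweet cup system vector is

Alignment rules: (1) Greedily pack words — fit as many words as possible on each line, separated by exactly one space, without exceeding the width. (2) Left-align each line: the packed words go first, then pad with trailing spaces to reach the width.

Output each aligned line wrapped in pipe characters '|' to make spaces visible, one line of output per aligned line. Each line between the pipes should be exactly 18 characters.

Answer: |coffee guitar fox |
|keyboard top from |
|north light cold  |
|are clean deep I  |
|open sweet cup    |
|system vector is  |

Derivation:
Line 1: ['coffee', 'guitar', 'fox'] (min_width=17, slack=1)
Line 2: ['keyboard', 'top', 'from'] (min_width=17, slack=1)
Line 3: ['north', 'light', 'cold'] (min_width=16, slack=2)
Line 4: ['are', 'clean', 'deep', 'I'] (min_width=16, slack=2)
Line 5: ['open', 'sweet', 'cup'] (min_width=14, slack=4)
Line 6: ['system', 'vector', 'is'] (min_width=16, slack=2)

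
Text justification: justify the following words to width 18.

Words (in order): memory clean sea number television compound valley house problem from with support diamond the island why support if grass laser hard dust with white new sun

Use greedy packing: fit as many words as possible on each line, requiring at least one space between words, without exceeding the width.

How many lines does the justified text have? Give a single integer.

Answer: 10

Derivation:
Line 1: ['memory', 'clean', 'sea'] (min_width=16, slack=2)
Line 2: ['number', 'television'] (min_width=17, slack=1)
Line 3: ['compound', 'valley'] (min_width=15, slack=3)
Line 4: ['house', 'problem', 'from'] (min_width=18, slack=0)
Line 5: ['with', 'support'] (min_width=12, slack=6)
Line 6: ['diamond', 'the', 'island'] (min_width=18, slack=0)
Line 7: ['why', 'support', 'if'] (min_width=14, slack=4)
Line 8: ['grass', 'laser', 'hard'] (min_width=16, slack=2)
Line 9: ['dust', 'with', 'white'] (min_width=15, slack=3)
Line 10: ['new', 'sun'] (min_width=7, slack=11)
Total lines: 10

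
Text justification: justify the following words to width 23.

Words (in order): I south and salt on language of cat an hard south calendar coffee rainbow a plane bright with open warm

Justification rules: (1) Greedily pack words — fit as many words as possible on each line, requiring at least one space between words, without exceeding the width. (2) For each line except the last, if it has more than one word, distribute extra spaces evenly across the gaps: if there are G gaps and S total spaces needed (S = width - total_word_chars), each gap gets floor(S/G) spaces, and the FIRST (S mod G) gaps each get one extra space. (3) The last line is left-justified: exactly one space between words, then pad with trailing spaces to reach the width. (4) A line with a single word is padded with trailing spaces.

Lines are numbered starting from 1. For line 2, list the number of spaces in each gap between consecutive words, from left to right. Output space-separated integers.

Answer: 1 1 1 1

Derivation:
Line 1: ['I', 'south', 'and', 'salt', 'on'] (min_width=19, slack=4)
Line 2: ['language', 'of', 'cat', 'an', 'hard'] (min_width=23, slack=0)
Line 3: ['south', 'calendar', 'coffee'] (min_width=21, slack=2)
Line 4: ['rainbow', 'a', 'plane', 'bright'] (min_width=22, slack=1)
Line 5: ['with', 'open', 'warm'] (min_width=14, slack=9)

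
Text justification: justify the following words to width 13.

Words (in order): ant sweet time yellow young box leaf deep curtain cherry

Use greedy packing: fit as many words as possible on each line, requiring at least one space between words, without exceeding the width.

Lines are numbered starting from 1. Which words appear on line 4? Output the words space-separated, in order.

Line 1: ['ant', 'sweet'] (min_width=9, slack=4)
Line 2: ['time', 'yellow'] (min_width=11, slack=2)
Line 3: ['young', 'box'] (min_width=9, slack=4)
Line 4: ['leaf', 'deep'] (min_width=9, slack=4)
Line 5: ['curtain'] (min_width=7, slack=6)
Line 6: ['cherry'] (min_width=6, slack=7)

Answer: leaf deep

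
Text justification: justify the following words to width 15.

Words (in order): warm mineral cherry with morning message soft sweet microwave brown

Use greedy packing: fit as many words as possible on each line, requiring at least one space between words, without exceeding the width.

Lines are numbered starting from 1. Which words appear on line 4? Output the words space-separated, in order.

Answer: soft sweet

Derivation:
Line 1: ['warm', 'mineral'] (min_width=12, slack=3)
Line 2: ['cherry', 'with'] (min_width=11, slack=4)
Line 3: ['morning', 'message'] (min_width=15, slack=0)
Line 4: ['soft', 'sweet'] (min_width=10, slack=5)
Line 5: ['microwave', 'brown'] (min_width=15, slack=0)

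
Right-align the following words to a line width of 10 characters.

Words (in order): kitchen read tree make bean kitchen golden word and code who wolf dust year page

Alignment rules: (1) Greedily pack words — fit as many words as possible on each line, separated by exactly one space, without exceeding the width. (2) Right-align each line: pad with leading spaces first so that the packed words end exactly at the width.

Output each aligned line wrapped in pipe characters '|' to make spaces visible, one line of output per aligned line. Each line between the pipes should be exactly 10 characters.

Answer: |   kitchen|
| read tree|
| make bean|
|   kitchen|
|    golden|
|  word and|
|  code who|
| wolf dust|
| year page|

Derivation:
Line 1: ['kitchen'] (min_width=7, slack=3)
Line 2: ['read', 'tree'] (min_width=9, slack=1)
Line 3: ['make', 'bean'] (min_width=9, slack=1)
Line 4: ['kitchen'] (min_width=7, slack=3)
Line 5: ['golden'] (min_width=6, slack=4)
Line 6: ['word', 'and'] (min_width=8, slack=2)
Line 7: ['code', 'who'] (min_width=8, slack=2)
Line 8: ['wolf', 'dust'] (min_width=9, slack=1)
Line 9: ['year', 'page'] (min_width=9, slack=1)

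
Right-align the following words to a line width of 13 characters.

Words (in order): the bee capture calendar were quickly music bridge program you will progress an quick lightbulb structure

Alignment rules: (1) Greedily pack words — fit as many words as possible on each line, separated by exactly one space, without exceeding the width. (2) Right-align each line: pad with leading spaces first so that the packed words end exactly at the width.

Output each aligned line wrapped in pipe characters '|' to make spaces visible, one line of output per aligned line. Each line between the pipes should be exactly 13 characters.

Line 1: ['the', 'bee'] (min_width=7, slack=6)
Line 2: ['capture'] (min_width=7, slack=6)
Line 3: ['calendar', 'were'] (min_width=13, slack=0)
Line 4: ['quickly', 'music'] (min_width=13, slack=0)
Line 5: ['bridge'] (min_width=6, slack=7)
Line 6: ['program', 'you'] (min_width=11, slack=2)
Line 7: ['will', 'progress'] (min_width=13, slack=0)
Line 8: ['an', 'quick'] (min_width=8, slack=5)
Line 9: ['lightbulb'] (min_width=9, slack=4)
Line 10: ['structure'] (min_width=9, slack=4)

Answer: |      the bee|
|      capture|
|calendar were|
|quickly music|
|       bridge|
|  program you|
|will progress|
|     an quick|
|    lightbulb|
|    structure|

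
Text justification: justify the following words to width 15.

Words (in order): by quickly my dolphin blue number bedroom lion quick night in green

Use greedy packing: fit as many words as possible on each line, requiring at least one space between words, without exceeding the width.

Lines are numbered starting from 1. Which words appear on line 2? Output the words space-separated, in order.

Line 1: ['by', 'quickly', 'my'] (min_width=13, slack=2)
Line 2: ['dolphin', 'blue'] (min_width=12, slack=3)
Line 3: ['number', 'bedroom'] (min_width=14, slack=1)
Line 4: ['lion', 'quick'] (min_width=10, slack=5)
Line 5: ['night', 'in', 'green'] (min_width=14, slack=1)

Answer: dolphin blue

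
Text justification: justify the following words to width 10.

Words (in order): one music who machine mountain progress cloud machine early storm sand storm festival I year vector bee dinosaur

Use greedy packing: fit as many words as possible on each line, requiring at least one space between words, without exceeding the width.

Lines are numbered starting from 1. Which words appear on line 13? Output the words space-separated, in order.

Answer: vector bee

Derivation:
Line 1: ['one', 'music'] (min_width=9, slack=1)
Line 2: ['who'] (min_width=3, slack=7)
Line 3: ['machine'] (min_width=7, slack=3)
Line 4: ['mountain'] (min_width=8, slack=2)
Line 5: ['progress'] (min_width=8, slack=2)
Line 6: ['cloud'] (min_width=5, slack=5)
Line 7: ['machine'] (min_width=7, slack=3)
Line 8: ['early'] (min_width=5, slack=5)
Line 9: ['storm', 'sand'] (min_width=10, slack=0)
Line 10: ['storm'] (min_width=5, slack=5)
Line 11: ['festival', 'I'] (min_width=10, slack=0)
Line 12: ['year'] (min_width=4, slack=6)
Line 13: ['vector', 'bee'] (min_width=10, slack=0)
Line 14: ['dinosaur'] (min_width=8, slack=2)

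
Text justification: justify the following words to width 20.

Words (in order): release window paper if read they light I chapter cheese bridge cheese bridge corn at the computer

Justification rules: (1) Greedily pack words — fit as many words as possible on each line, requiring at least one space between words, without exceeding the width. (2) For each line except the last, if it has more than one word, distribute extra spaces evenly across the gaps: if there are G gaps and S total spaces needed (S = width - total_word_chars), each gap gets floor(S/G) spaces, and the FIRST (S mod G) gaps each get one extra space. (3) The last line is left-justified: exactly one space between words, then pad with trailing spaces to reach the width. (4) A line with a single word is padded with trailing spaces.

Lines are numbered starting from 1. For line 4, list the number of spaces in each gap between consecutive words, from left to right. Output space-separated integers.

Line 1: ['release', 'window', 'paper'] (min_width=20, slack=0)
Line 2: ['if', 'read', 'they', 'light', 'I'] (min_width=20, slack=0)
Line 3: ['chapter', 'cheese'] (min_width=14, slack=6)
Line 4: ['bridge', 'cheese', 'bridge'] (min_width=20, slack=0)
Line 5: ['corn', 'at', 'the', 'computer'] (min_width=20, slack=0)

Answer: 1 1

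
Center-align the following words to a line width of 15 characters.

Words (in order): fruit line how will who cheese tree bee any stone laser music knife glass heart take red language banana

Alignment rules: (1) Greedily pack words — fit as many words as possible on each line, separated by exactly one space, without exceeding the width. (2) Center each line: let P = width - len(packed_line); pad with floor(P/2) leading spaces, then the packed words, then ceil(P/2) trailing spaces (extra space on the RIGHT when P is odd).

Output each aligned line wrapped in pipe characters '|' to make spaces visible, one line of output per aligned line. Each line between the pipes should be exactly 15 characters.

Line 1: ['fruit', 'line', 'how'] (min_width=14, slack=1)
Line 2: ['will', 'who', 'cheese'] (min_width=15, slack=0)
Line 3: ['tree', 'bee', 'any'] (min_width=12, slack=3)
Line 4: ['stone', 'laser'] (min_width=11, slack=4)
Line 5: ['music', 'knife'] (min_width=11, slack=4)
Line 6: ['glass', 'heart'] (min_width=11, slack=4)
Line 7: ['take', 'red'] (min_width=8, slack=7)
Line 8: ['language', 'banana'] (min_width=15, slack=0)

Answer: |fruit line how |
|will who cheese|
| tree bee any  |
|  stone laser  |
|  music knife  |
|  glass heart  |
|   take red    |
|language banana|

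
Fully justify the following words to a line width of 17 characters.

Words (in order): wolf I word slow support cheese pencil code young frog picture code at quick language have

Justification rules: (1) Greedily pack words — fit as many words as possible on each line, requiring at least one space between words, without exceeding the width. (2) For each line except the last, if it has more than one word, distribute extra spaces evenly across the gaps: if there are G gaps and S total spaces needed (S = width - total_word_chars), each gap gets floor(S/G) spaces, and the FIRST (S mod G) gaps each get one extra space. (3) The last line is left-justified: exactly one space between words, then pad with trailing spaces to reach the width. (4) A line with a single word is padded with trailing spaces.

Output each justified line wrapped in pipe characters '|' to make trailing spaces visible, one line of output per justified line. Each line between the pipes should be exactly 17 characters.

Line 1: ['wolf', 'I', 'word', 'slow'] (min_width=16, slack=1)
Line 2: ['support', 'cheese'] (min_width=14, slack=3)
Line 3: ['pencil', 'code', 'young'] (min_width=17, slack=0)
Line 4: ['frog', 'picture', 'code'] (min_width=17, slack=0)
Line 5: ['at', 'quick', 'language'] (min_width=17, slack=0)
Line 6: ['have'] (min_width=4, slack=13)

Answer: |wolf  I word slow|
|support    cheese|
|pencil code young|
|frog picture code|
|at quick language|
|have             |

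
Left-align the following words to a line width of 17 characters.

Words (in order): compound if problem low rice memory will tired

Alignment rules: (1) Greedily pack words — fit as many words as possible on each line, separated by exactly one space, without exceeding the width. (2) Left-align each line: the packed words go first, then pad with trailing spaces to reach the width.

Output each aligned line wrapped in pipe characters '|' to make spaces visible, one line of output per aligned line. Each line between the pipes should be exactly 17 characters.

Line 1: ['compound', 'if'] (min_width=11, slack=6)
Line 2: ['problem', 'low', 'rice'] (min_width=16, slack=1)
Line 3: ['memory', 'will', 'tired'] (min_width=17, slack=0)

Answer: |compound if      |
|problem low rice |
|memory will tired|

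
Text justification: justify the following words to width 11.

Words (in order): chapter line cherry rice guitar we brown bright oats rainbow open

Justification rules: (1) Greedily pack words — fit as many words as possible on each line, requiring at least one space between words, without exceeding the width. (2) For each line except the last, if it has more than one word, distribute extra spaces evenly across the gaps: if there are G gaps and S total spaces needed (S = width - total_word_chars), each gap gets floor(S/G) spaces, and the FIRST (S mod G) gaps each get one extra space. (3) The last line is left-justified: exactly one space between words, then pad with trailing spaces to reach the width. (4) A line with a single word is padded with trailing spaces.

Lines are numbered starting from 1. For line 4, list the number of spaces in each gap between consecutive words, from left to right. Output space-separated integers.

Line 1: ['chapter'] (min_width=7, slack=4)
Line 2: ['line', 'cherry'] (min_width=11, slack=0)
Line 3: ['rice', 'guitar'] (min_width=11, slack=0)
Line 4: ['we', 'brown'] (min_width=8, slack=3)
Line 5: ['bright', 'oats'] (min_width=11, slack=0)
Line 6: ['rainbow'] (min_width=7, slack=4)
Line 7: ['open'] (min_width=4, slack=7)

Answer: 4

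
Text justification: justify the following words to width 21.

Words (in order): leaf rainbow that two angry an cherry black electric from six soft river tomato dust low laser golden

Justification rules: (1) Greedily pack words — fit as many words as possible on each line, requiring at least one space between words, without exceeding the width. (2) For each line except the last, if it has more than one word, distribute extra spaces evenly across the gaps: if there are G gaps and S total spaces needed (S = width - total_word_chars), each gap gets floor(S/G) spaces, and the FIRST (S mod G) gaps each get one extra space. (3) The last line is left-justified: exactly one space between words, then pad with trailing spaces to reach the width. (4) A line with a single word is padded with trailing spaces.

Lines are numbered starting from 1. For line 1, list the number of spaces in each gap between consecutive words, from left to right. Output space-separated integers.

Answer: 1 1 1

Derivation:
Line 1: ['leaf', 'rainbow', 'that', 'two'] (min_width=21, slack=0)
Line 2: ['angry', 'an', 'cherry', 'black'] (min_width=21, slack=0)
Line 3: ['electric', 'from', 'six'] (min_width=17, slack=4)
Line 4: ['soft', 'river', 'tomato'] (min_width=17, slack=4)
Line 5: ['dust', 'low', 'laser', 'golden'] (min_width=21, slack=0)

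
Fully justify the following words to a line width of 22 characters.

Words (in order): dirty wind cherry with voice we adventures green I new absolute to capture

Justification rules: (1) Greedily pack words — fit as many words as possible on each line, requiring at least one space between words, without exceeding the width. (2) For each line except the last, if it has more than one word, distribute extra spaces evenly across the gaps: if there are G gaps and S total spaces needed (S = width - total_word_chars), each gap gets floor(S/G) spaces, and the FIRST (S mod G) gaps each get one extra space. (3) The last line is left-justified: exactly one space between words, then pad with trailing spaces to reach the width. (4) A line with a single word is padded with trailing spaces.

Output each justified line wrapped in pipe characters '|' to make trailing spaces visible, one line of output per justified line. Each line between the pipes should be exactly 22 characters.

Answer: |dirty wind cherry with|
|voice   we  adventures|
|green  I  new absolute|
|to capture            |

Derivation:
Line 1: ['dirty', 'wind', 'cherry', 'with'] (min_width=22, slack=0)
Line 2: ['voice', 'we', 'adventures'] (min_width=19, slack=3)
Line 3: ['green', 'I', 'new', 'absolute'] (min_width=20, slack=2)
Line 4: ['to', 'capture'] (min_width=10, slack=12)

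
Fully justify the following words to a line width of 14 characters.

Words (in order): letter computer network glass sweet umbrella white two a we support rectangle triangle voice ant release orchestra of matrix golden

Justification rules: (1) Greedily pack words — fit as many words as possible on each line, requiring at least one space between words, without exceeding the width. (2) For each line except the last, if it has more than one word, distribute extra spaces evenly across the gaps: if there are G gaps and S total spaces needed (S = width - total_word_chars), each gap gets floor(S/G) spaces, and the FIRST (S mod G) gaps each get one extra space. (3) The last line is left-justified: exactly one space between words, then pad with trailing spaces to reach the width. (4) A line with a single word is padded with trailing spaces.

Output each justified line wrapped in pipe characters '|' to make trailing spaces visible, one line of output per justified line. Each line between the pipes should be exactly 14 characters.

Line 1: ['letter'] (min_width=6, slack=8)
Line 2: ['computer'] (min_width=8, slack=6)
Line 3: ['network', 'glass'] (min_width=13, slack=1)
Line 4: ['sweet', 'umbrella'] (min_width=14, slack=0)
Line 5: ['white', 'two', 'a', 'we'] (min_width=14, slack=0)
Line 6: ['support'] (min_width=7, slack=7)
Line 7: ['rectangle'] (min_width=9, slack=5)
Line 8: ['triangle', 'voice'] (min_width=14, slack=0)
Line 9: ['ant', 'release'] (min_width=11, slack=3)
Line 10: ['orchestra', 'of'] (min_width=12, slack=2)
Line 11: ['matrix', 'golden'] (min_width=13, slack=1)

Answer: |letter        |
|computer      |
|network  glass|
|sweet umbrella|
|white two a we|
|support       |
|rectangle     |
|triangle voice|
|ant    release|
|orchestra   of|
|matrix golden |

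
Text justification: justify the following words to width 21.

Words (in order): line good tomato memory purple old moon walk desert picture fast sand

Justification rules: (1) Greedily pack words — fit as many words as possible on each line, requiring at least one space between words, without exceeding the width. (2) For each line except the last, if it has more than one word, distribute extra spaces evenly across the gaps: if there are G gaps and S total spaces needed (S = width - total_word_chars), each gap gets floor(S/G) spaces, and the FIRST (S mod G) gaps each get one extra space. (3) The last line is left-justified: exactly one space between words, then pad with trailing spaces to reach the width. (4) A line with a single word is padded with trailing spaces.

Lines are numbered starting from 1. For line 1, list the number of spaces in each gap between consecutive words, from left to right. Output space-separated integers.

Answer: 4 3

Derivation:
Line 1: ['line', 'good', 'tomato'] (min_width=16, slack=5)
Line 2: ['memory', 'purple', 'old'] (min_width=17, slack=4)
Line 3: ['moon', 'walk', 'desert'] (min_width=16, slack=5)
Line 4: ['picture', 'fast', 'sand'] (min_width=17, slack=4)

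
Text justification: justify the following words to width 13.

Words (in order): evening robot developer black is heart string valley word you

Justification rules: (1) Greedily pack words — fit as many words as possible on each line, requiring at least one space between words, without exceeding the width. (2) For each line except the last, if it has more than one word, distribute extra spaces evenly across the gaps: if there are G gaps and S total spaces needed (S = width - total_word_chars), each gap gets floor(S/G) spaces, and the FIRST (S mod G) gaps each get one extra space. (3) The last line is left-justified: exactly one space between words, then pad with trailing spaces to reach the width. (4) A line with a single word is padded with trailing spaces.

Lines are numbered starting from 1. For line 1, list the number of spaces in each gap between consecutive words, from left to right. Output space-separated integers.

Answer: 1

Derivation:
Line 1: ['evening', 'robot'] (min_width=13, slack=0)
Line 2: ['developer'] (min_width=9, slack=4)
Line 3: ['black', 'is'] (min_width=8, slack=5)
Line 4: ['heart', 'string'] (min_width=12, slack=1)
Line 5: ['valley', 'word'] (min_width=11, slack=2)
Line 6: ['you'] (min_width=3, slack=10)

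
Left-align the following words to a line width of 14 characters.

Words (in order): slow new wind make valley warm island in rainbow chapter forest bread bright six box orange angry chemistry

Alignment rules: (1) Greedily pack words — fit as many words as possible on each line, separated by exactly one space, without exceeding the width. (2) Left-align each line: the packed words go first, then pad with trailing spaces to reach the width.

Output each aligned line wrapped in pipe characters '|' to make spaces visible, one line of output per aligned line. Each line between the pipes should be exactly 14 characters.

Answer: |slow new wind |
|make valley   |
|warm island in|
|rainbow       |
|chapter forest|
|bread bright  |
|six box orange|
|angry         |
|chemistry     |

Derivation:
Line 1: ['slow', 'new', 'wind'] (min_width=13, slack=1)
Line 2: ['make', 'valley'] (min_width=11, slack=3)
Line 3: ['warm', 'island', 'in'] (min_width=14, slack=0)
Line 4: ['rainbow'] (min_width=7, slack=7)
Line 5: ['chapter', 'forest'] (min_width=14, slack=0)
Line 6: ['bread', 'bright'] (min_width=12, slack=2)
Line 7: ['six', 'box', 'orange'] (min_width=14, slack=0)
Line 8: ['angry'] (min_width=5, slack=9)
Line 9: ['chemistry'] (min_width=9, slack=5)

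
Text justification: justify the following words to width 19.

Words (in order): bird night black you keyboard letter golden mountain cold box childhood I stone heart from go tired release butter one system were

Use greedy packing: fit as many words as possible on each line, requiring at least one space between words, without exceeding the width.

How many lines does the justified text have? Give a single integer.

Line 1: ['bird', 'night', 'black'] (min_width=16, slack=3)
Line 2: ['you', 'keyboard', 'letter'] (min_width=19, slack=0)
Line 3: ['golden', 'mountain'] (min_width=15, slack=4)
Line 4: ['cold', 'box', 'childhood'] (min_width=18, slack=1)
Line 5: ['I', 'stone', 'heart', 'from'] (min_width=18, slack=1)
Line 6: ['go', 'tired', 'release'] (min_width=16, slack=3)
Line 7: ['butter', 'one', 'system'] (min_width=17, slack=2)
Line 8: ['were'] (min_width=4, slack=15)
Total lines: 8

Answer: 8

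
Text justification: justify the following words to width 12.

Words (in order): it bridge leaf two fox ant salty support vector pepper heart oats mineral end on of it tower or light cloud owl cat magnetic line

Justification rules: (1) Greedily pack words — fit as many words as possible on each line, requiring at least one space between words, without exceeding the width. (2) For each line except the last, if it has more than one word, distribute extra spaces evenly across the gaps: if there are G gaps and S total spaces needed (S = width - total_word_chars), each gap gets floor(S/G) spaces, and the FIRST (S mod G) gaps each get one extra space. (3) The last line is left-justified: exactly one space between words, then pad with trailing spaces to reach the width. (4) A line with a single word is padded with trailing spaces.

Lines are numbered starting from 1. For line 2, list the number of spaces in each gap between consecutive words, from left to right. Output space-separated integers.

Answer: 1 1

Derivation:
Line 1: ['it', 'bridge'] (min_width=9, slack=3)
Line 2: ['leaf', 'two', 'fox'] (min_width=12, slack=0)
Line 3: ['ant', 'salty'] (min_width=9, slack=3)
Line 4: ['support'] (min_width=7, slack=5)
Line 5: ['vector'] (min_width=6, slack=6)
Line 6: ['pepper', 'heart'] (min_width=12, slack=0)
Line 7: ['oats', 'mineral'] (min_width=12, slack=0)
Line 8: ['end', 'on', 'of', 'it'] (min_width=12, slack=0)
Line 9: ['tower', 'or'] (min_width=8, slack=4)
Line 10: ['light', 'cloud'] (min_width=11, slack=1)
Line 11: ['owl', 'cat'] (min_width=7, slack=5)
Line 12: ['magnetic'] (min_width=8, slack=4)
Line 13: ['line'] (min_width=4, slack=8)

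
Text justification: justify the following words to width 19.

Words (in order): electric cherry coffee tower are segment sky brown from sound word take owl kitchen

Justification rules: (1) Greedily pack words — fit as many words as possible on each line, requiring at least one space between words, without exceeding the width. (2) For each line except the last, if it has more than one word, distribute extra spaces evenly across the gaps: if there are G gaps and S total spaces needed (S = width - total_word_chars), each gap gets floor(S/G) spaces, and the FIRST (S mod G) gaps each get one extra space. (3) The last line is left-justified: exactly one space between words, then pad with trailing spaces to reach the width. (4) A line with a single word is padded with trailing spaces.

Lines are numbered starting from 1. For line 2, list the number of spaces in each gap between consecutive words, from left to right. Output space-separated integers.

Line 1: ['electric', 'cherry'] (min_width=15, slack=4)
Line 2: ['coffee', 'tower', 'are'] (min_width=16, slack=3)
Line 3: ['segment', 'sky', 'brown'] (min_width=17, slack=2)
Line 4: ['from', 'sound', 'word'] (min_width=15, slack=4)
Line 5: ['take', 'owl', 'kitchen'] (min_width=16, slack=3)

Answer: 3 2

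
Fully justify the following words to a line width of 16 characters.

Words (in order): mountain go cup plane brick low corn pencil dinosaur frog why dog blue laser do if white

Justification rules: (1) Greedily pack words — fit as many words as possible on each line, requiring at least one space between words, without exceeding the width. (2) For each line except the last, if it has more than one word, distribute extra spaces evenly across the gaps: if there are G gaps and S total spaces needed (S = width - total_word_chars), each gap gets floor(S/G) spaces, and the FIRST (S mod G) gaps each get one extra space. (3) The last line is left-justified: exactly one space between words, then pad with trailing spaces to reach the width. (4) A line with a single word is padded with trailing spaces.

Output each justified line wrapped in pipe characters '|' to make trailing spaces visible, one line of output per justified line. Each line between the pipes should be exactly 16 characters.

Line 1: ['mountain', 'go', 'cup'] (min_width=15, slack=1)
Line 2: ['plane', 'brick', 'low'] (min_width=15, slack=1)
Line 3: ['corn', 'pencil'] (min_width=11, slack=5)
Line 4: ['dinosaur', 'frog'] (min_width=13, slack=3)
Line 5: ['why', 'dog', 'blue'] (min_width=12, slack=4)
Line 6: ['laser', 'do', 'if'] (min_width=11, slack=5)
Line 7: ['white'] (min_width=5, slack=11)

Answer: |mountain  go cup|
|plane  brick low|
|corn      pencil|
|dinosaur    frog|
|why   dog   blue|
|laser    do   if|
|white           |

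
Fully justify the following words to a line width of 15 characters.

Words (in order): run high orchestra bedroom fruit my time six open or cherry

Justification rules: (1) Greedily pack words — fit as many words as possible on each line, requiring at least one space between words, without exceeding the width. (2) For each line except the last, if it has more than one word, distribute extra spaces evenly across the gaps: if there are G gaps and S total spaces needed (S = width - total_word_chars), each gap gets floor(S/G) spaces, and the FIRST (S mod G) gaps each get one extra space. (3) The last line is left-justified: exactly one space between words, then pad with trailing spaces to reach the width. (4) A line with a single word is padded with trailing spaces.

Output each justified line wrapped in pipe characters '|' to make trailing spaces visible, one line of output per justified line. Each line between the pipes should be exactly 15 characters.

Answer: |run        high|
|orchestra      |
|bedroom   fruit|
|my   time   six|
|open or cherry |

Derivation:
Line 1: ['run', 'high'] (min_width=8, slack=7)
Line 2: ['orchestra'] (min_width=9, slack=6)
Line 3: ['bedroom', 'fruit'] (min_width=13, slack=2)
Line 4: ['my', 'time', 'six'] (min_width=11, slack=4)
Line 5: ['open', 'or', 'cherry'] (min_width=14, slack=1)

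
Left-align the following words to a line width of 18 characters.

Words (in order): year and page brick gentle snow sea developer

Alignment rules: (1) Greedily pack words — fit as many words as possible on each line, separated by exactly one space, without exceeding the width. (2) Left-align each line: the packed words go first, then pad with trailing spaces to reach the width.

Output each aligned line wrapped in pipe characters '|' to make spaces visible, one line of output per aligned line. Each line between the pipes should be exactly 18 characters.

Line 1: ['year', 'and', 'page'] (min_width=13, slack=5)
Line 2: ['brick', 'gentle', 'snow'] (min_width=17, slack=1)
Line 3: ['sea', 'developer'] (min_width=13, slack=5)

Answer: |year and page     |
|brick gentle snow |
|sea developer     |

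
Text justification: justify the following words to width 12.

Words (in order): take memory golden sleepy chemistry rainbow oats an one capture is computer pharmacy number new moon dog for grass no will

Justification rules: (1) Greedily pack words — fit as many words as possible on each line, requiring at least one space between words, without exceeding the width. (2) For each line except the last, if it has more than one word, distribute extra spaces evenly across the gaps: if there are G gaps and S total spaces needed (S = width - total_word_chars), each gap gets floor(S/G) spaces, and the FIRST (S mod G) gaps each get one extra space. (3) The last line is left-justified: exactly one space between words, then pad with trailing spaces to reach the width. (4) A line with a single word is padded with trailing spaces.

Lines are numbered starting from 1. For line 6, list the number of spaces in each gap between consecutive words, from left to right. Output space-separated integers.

Answer: 7

Derivation:
Line 1: ['take', 'memory'] (min_width=11, slack=1)
Line 2: ['golden'] (min_width=6, slack=6)
Line 3: ['sleepy'] (min_width=6, slack=6)
Line 4: ['chemistry'] (min_width=9, slack=3)
Line 5: ['rainbow', 'oats'] (min_width=12, slack=0)
Line 6: ['an', 'one'] (min_width=6, slack=6)
Line 7: ['capture', 'is'] (min_width=10, slack=2)
Line 8: ['computer'] (min_width=8, slack=4)
Line 9: ['pharmacy'] (min_width=8, slack=4)
Line 10: ['number', 'new'] (min_width=10, slack=2)
Line 11: ['moon', 'dog', 'for'] (min_width=12, slack=0)
Line 12: ['grass', 'no'] (min_width=8, slack=4)
Line 13: ['will'] (min_width=4, slack=8)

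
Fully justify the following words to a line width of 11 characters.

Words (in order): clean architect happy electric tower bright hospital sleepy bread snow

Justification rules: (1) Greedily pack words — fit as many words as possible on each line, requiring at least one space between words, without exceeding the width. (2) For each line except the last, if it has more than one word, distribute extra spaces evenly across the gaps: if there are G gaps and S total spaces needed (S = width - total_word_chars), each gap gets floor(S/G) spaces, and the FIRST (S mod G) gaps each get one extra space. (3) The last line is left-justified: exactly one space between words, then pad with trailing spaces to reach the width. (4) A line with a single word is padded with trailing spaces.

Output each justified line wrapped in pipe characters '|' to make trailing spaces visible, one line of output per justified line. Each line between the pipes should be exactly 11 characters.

Line 1: ['clean'] (min_width=5, slack=6)
Line 2: ['architect'] (min_width=9, slack=2)
Line 3: ['happy'] (min_width=5, slack=6)
Line 4: ['electric'] (min_width=8, slack=3)
Line 5: ['tower'] (min_width=5, slack=6)
Line 6: ['bright'] (min_width=6, slack=5)
Line 7: ['hospital'] (min_width=8, slack=3)
Line 8: ['sleepy'] (min_width=6, slack=5)
Line 9: ['bread', 'snow'] (min_width=10, slack=1)

Answer: |clean      |
|architect  |
|happy      |
|electric   |
|tower      |
|bright     |
|hospital   |
|sleepy     |
|bread snow |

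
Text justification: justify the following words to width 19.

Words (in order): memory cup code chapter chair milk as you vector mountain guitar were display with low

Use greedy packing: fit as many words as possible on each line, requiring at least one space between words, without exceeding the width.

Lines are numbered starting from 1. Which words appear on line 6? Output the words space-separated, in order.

Answer: low

Derivation:
Line 1: ['memory', 'cup', 'code'] (min_width=15, slack=4)
Line 2: ['chapter', 'chair', 'milk'] (min_width=18, slack=1)
Line 3: ['as', 'you', 'vector'] (min_width=13, slack=6)
Line 4: ['mountain', 'guitar'] (min_width=15, slack=4)
Line 5: ['were', 'display', 'with'] (min_width=17, slack=2)
Line 6: ['low'] (min_width=3, slack=16)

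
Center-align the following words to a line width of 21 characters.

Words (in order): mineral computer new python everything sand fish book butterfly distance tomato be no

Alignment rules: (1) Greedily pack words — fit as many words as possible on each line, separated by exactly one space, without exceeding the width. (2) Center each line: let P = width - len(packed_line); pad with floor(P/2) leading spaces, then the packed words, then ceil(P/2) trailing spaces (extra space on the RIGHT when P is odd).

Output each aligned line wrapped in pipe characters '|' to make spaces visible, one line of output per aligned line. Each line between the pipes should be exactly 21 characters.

Line 1: ['mineral', 'computer', 'new'] (min_width=20, slack=1)
Line 2: ['python', 'everything'] (min_width=17, slack=4)
Line 3: ['sand', 'fish', 'book'] (min_width=14, slack=7)
Line 4: ['butterfly', 'distance'] (min_width=18, slack=3)
Line 5: ['tomato', 'be', 'no'] (min_width=12, slack=9)

Answer: |mineral computer new |
|  python everything  |
|   sand fish book    |
| butterfly distance  |
|    tomato be no     |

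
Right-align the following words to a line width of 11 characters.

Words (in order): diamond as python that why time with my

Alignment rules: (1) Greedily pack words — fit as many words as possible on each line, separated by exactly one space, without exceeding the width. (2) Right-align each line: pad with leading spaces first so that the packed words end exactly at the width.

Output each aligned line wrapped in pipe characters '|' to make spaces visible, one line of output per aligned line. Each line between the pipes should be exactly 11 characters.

Answer: | diamond as|
|python that|
|   why time|
|    with my|

Derivation:
Line 1: ['diamond', 'as'] (min_width=10, slack=1)
Line 2: ['python', 'that'] (min_width=11, slack=0)
Line 3: ['why', 'time'] (min_width=8, slack=3)
Line 4: ['with', 'my'] (min_width=7, slack=4)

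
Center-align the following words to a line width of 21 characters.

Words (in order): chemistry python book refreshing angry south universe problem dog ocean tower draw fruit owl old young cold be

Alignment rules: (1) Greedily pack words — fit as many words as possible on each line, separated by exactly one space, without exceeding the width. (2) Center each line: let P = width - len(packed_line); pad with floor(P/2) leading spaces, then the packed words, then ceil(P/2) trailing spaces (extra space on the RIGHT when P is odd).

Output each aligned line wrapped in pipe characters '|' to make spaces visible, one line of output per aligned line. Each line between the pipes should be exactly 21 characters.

Line 1: ['chemistry', 'python', 'book'] (min_width=21, slack=0)
Line 2: ['refreshing', 'angry'] (min_width=16, slack=5)
Line 3: ['south', 'universe'] (min_width=14, slack=7)
Line 4: ['problem', 'dog', 'ocean'] (min_width=17, slack=4)
Line 5: ['tower', 'draw', 'fruit', 'owl'] (min_width=20, slack=1)
Line 6: ['old', 'young', 'cold', 'be'] (min_width=17, slack=4)

Answer: |chemistry python book|
|  refreshing angry   |
|   south universe    |
|  problem dog ocean  |
|tower draw fruit owl |
|  old young cold be  |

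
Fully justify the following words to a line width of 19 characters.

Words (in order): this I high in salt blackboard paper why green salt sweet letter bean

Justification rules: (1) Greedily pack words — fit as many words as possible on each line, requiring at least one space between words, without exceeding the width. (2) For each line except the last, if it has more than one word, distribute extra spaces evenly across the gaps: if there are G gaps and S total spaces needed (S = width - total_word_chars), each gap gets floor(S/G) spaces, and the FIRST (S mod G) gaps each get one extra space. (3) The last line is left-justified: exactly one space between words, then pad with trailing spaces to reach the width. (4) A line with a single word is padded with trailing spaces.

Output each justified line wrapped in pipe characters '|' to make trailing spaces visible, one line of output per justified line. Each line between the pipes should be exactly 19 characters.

Line 1: ['this', 'I', 'high', 'in', 'salt'] (min_width=19, slack=0)
Line 2: ['blackboard', 'paper'] (min_width=16, slack=3)
Line 3: ['why', 'green', 'salt'] (min_width=14, slack=5)
Line 4: ['sweet', 'letter', 'bean'] (min_width=17, slack=2)

Answer: |this I high in salt|
|blackboard    paper|
|why    green   salt|
|sweet letter bean  |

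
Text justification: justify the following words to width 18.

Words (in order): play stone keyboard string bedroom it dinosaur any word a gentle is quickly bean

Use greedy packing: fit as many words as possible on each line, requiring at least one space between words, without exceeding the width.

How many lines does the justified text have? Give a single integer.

Line 1: ['play', 'stone'] (min_width=10, slack=8)
Line 2: ['keyboard', 'string'] (min_width=15, slack=3)
Line 3: ['bedroom', 'it'] (min_width=10, slack=8)
Line 4: ['dinosaur', 'any', 'word'] (min_width=17, slack=1)
Line 5: ['a', 'gentle', 'is'] (min_width=11, slack=7)
Line 6: ['quickly', 'bean'] (min_width=12, slack=6)
Total lines: 6

Answer: 6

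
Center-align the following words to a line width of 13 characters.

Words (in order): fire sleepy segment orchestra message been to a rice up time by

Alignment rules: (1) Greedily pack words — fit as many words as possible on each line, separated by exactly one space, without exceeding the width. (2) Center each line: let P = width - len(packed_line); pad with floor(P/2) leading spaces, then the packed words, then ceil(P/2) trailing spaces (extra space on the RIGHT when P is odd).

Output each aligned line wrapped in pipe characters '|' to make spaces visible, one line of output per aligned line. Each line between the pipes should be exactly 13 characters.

Answer: | fire sleepy |
|   segment   |
|  orchestra  |
|message been |
|to a rice up |
|   time by   |

Derivation:
Line 1: ['fire', 'sleepy'] (min_width=11, slack=2)
Line 2: ['segment'] (min_width=7, slack=6)
Line 3: ['orchestra'] (min_width=9, slack=4)
Line 4: ['message', 'been'] (min_width=12, slack=1)
Line 5: ['to', 'a', 'rice', 'up'] (min_width=12, slack=1)
Line 6: ['time', 'by'] (min_width=7, slack=6)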